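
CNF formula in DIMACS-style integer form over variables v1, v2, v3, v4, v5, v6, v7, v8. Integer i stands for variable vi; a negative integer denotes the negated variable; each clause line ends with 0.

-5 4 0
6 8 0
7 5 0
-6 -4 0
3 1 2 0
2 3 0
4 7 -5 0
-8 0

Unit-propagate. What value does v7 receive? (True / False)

True

(~v8) is a unit clause: v8 = False.
In (v8 | v6), v8 is now false; v6 must hold, so v6 = True.
From (~v6 | ~v4) and v6 = True: v4 = False.
(~v5 | v4) with v4 = False leaves only ~v5, so v5 = False.
In (v5 | v7), v5 is now false; v7 must hold, so v7 = True.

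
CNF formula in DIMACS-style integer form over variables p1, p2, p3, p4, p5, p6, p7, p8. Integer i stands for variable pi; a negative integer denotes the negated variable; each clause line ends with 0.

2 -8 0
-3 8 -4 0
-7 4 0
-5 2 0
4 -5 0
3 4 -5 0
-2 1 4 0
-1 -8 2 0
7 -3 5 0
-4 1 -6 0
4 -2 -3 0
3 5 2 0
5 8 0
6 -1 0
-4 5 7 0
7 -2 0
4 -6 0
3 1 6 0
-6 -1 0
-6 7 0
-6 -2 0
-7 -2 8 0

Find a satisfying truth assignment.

p1=F, p2=T, p3=T, p4=T, p5=F, p6=F, p7=T, p8=T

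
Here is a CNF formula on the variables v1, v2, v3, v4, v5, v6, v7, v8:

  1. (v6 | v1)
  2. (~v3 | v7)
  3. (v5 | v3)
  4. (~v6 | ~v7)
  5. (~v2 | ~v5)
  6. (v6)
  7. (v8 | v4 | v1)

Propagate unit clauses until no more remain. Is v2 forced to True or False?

(v6) stands alone — v6 = True.
From (~v6 | ~v7) and v6 = True: v7 = False.
In (~v3 | v7), v7 is now false; ~v3 must hold, so v3 = False.
From (v3 | v5) and v3 = False: v5 = True.
From (~v5 | ~v2) and v5 = True: v2 = False.

False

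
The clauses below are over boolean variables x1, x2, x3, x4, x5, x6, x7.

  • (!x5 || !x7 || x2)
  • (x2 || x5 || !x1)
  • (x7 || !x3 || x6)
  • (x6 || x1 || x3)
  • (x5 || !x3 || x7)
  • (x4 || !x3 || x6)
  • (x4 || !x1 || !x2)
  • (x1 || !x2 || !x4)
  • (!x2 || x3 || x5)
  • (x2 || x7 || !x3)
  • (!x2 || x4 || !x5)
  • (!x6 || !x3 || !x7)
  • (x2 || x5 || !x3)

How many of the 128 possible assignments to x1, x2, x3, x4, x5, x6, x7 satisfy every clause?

17

Split on x2, then x3.
  x2=1, x3=1: remaining (x1,x4,x5,x6,x7) ∈ {(1,1,0,0,1); (1,1,1,0,1); (1,1,1,1,0)} — 3.
  x2=1, x3=0: remaining (x1,x4,x5,x6,x7) ∈ {(1,1,1,0,0); (1,1,1,0,1); (1,1,1,1,0); (1,1,1,1,1)} — 4.
  x2=0, x3=1: a clause becomes empty — 0.
  x2=0, x3=0: x4 free; 5 ways for (x1,x5,x6,x7) × 2^1 = 10.
Total: 3 + 4 + 0 + 10 = 17.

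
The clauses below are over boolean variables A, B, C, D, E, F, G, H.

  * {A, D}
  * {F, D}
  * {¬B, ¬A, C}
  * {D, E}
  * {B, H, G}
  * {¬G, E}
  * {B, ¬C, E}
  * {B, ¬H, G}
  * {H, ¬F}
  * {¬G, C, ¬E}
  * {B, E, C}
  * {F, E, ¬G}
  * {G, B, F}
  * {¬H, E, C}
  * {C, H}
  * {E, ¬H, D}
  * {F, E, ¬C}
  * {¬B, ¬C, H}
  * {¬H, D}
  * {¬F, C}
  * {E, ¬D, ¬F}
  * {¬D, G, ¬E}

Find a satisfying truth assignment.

A=True  B=False  C=True  D=True  E=True  F=False  G=True  H=True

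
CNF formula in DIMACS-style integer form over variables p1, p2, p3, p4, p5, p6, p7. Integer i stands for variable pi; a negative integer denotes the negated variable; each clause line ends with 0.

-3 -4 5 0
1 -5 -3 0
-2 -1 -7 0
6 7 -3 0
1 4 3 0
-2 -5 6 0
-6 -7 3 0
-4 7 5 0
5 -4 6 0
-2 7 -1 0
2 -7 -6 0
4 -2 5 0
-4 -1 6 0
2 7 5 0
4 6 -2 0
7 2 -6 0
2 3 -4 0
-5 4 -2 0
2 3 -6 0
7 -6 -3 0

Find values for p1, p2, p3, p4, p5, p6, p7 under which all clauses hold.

p1=T  p2=F  p3=T  p4=F  p5=T  p6=F  p7=T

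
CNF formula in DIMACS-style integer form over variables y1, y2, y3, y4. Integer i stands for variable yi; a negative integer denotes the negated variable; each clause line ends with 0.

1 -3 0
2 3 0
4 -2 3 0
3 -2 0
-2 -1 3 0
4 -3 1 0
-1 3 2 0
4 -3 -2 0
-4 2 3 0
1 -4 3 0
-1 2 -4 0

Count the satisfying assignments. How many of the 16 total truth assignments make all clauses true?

2

The models are:
  y1=T y2=F y3=T y4=F
  y1=T y2=T y3=T y4=T
Count: 2.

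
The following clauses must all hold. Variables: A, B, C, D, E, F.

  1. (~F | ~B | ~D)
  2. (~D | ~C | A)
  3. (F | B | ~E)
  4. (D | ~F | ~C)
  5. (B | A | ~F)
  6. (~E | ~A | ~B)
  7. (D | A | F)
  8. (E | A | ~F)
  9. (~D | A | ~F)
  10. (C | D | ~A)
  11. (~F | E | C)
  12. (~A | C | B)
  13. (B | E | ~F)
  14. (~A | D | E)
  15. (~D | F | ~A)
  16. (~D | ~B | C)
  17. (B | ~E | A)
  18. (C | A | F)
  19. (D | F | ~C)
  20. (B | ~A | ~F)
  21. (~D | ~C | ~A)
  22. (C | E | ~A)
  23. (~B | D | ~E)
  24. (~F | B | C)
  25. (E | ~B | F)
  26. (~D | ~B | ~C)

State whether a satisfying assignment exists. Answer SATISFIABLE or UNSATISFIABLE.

A = True:
  B = True:
    propagation gives E=False, D=True, F=False; an empty clause results — contradiction.
  B = False:
    propagation gives C=True, F=False, E=False, D=True; an empty clause results — contradiction.
A = False:
  F = True:
    propagation gives B=True, D=False, C=False, E=True; an empty clause results — contradiction.
  F = False:
    propagation gives D=True, C=False; an empty clause results — contradiction.
Every branch closes, so no satisfying assignment exists.

UNSATISFIABLE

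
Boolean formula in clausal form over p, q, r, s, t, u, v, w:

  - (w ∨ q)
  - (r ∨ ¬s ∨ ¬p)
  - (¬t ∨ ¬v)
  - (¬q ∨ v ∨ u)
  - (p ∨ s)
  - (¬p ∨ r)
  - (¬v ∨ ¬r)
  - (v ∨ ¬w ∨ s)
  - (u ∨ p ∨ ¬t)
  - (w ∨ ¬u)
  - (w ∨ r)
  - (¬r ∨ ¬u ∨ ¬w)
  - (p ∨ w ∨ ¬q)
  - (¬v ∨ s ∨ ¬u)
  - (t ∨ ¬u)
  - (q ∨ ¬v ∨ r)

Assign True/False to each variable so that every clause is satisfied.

p=False  q=True  r=False  s=True  t=True  u=True  v=False  w=True

Set p = False and propagate.
  then s is forced to True.
Branch on q: take q = True.
  then w is forced to True.
Branch on r: take r = False.
For the remaining variables, t = True, u = True, v = False works.
Every clause has at least one true literal under this assignment.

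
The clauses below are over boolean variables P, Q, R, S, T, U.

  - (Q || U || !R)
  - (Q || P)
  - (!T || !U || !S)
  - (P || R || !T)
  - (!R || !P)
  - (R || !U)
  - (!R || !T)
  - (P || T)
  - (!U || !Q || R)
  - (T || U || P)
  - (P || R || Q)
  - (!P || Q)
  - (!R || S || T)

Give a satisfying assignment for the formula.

Try P = True.
  then R is forced to False.
  then U is forced to False.
  then Q is forced to True.
S, T are now unconstrained; take S = True, T = False.
Every clause has at least one true literal under this assignment.

P=1, Q=1, R=0, S=1, T=0, U=0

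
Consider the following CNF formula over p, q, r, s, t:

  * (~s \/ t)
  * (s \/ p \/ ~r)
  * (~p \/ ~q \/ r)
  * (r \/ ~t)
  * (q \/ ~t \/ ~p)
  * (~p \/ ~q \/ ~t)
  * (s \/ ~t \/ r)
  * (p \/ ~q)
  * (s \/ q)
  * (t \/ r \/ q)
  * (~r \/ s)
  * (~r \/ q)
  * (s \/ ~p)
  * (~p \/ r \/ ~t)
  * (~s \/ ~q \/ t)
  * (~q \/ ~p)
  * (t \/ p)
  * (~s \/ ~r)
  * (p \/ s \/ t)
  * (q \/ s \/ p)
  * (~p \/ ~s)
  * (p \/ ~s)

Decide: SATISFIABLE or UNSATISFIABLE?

p = True:
  propagation gives s=True; an empty clause results — contradiction.
p = False:
  propagation gives q=False, s=True; an empty clause results — contradiction.
Every branch closes, so no satisfying assignment exists.

UNSATISFIABLE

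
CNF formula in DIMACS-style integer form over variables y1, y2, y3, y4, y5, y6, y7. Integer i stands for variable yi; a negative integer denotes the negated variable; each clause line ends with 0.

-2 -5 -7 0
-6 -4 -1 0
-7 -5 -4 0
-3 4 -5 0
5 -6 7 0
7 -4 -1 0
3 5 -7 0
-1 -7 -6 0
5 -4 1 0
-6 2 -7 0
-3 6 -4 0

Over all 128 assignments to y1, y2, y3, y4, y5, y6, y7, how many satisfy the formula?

Split on y7, then y4.
  y7=1, y4=1: a clause becomes empty — 0.
  y7=1, y4=0: 7 of the 32 assignments to (y1,y2,y3,y5,y6) work.
  y7=0, y4=1: y2 free; 3 ways for (y1,y3,y5,y6) × 2^1 = 6.
  y7=0, y4=0: y1, y2 free; 4 ways for (y3,y5,y6) × 2^2 = 16.
Total: 0 + 7 + 6 + 16 = 29.

29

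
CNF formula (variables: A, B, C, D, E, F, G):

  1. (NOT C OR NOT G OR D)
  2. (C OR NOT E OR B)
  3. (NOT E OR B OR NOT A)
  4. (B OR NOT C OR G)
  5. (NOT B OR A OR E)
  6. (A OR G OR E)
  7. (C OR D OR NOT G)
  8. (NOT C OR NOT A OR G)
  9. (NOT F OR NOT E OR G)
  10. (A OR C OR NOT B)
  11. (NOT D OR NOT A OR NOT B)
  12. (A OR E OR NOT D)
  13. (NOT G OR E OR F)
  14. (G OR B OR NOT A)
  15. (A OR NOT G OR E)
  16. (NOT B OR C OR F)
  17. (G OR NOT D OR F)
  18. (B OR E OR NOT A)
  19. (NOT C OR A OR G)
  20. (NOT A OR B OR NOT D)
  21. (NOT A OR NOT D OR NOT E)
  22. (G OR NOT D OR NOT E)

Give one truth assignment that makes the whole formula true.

Try A = False.
Branch on B: take B = True.
  then E is forced to True.
  then C is forced to True.
  then G is forced to True.
  then D is forced to True.
F is now unconstrained; take F = False.
Every clause has at least one true literal under this assignment.

A=F, B=T, C=T, D=T, E=T, F=F, G=T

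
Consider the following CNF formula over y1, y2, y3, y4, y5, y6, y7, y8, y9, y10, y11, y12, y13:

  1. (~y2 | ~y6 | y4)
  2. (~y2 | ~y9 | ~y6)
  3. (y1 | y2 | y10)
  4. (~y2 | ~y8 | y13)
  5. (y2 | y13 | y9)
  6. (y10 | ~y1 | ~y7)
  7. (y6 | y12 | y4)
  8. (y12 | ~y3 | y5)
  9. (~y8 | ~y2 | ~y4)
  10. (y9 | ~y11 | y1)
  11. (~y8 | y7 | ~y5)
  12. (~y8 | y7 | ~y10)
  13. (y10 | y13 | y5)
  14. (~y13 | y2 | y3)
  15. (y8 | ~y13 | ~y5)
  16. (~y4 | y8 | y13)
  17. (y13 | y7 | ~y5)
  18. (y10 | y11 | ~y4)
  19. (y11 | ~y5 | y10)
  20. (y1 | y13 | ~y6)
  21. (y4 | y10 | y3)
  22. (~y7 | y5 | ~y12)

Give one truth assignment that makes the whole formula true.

Try y1 = True.
Branch on y2: take y2 = False.
Try y3 = True.
For the remaining variables, y4 = True, y5 = False, y6 = False, y7 = False, y8 = False, y9 = True, y10 = True, y11 = False, y12 = True, y13 = True works.

y1 = 1, y2 = 0, y3 = 1, y4 = 1, y5 = 0, y6 = 0, y7 = 0, y8 = 0, y9 = 1, y10 = 1, y11 = 0, y12 = 1, y13 = 1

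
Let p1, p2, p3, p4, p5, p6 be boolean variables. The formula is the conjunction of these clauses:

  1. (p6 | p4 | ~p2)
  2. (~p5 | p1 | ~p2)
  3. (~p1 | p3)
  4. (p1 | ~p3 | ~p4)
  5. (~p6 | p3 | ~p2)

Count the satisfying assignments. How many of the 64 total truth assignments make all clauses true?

28

Split on p1, then p2.
  p1=1, p2=1: p5 free; 3 ways for (p3,p4,p6) × 2^1 = 6.
  p1=1, p2=0: forces p3=1; p4, p5, p6 free → 2^3 = 8.
  p1=0, p2=1: remaining (p3,p4,p5,p6) ∈ {(0,1,0,0); (1,0,0,1)} — 2.
  p1=0, p2=0: p5, p6 free; 3 ways for (p3,p4) × 2^2 = 12.
Total: 6 + 8 + 2 + 12 = 28.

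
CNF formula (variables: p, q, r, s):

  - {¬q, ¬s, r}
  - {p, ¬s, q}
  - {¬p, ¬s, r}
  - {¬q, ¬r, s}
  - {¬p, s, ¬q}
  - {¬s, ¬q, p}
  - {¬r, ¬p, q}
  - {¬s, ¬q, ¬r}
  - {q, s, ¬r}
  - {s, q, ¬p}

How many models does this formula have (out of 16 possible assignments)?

2

The models are:
  p=0 q=0 r=0 s=0
  p=0 q=1 r=0 s=0
That's 2 in total.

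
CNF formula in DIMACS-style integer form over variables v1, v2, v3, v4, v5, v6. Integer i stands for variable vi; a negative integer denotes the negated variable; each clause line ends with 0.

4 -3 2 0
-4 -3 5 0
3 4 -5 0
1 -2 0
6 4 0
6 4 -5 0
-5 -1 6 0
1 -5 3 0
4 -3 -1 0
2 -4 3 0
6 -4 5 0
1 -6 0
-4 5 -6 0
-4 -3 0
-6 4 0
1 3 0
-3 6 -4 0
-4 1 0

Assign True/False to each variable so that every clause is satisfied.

v1 = True, v2 = True, v3 = False, v4 = True, v5 = True, v6 = True

Try v1 = True.
Set v2 = True and propagate.
Branch on v3: take v3 = False.
For the remaining variables, v4 = True, v5 = True, v6 = True works.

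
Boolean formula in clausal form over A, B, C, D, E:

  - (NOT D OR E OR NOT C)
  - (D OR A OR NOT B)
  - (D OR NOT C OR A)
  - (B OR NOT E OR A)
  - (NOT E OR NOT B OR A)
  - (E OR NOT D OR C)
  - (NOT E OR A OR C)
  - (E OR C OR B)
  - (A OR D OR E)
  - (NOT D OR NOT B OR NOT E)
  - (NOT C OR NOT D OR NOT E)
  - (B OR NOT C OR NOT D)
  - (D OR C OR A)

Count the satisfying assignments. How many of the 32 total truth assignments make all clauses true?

The models are:
  A=1 B=0 C=0 D=0 E=1
  A=1 B=0 C=0 D=1 E=1
  A=1 B=0 C=1 D=0 E=0
  A=1 B=0 C=1 D=0 E=1
  A=1 B=1 C=0 D=0 E=0
  A=1 B=1 C=0 D=0 E=1
  A=1 B=1 C=1 D=0 E=0
  A=1 B=1 C=1 D=0 E=1
Count: 8.

8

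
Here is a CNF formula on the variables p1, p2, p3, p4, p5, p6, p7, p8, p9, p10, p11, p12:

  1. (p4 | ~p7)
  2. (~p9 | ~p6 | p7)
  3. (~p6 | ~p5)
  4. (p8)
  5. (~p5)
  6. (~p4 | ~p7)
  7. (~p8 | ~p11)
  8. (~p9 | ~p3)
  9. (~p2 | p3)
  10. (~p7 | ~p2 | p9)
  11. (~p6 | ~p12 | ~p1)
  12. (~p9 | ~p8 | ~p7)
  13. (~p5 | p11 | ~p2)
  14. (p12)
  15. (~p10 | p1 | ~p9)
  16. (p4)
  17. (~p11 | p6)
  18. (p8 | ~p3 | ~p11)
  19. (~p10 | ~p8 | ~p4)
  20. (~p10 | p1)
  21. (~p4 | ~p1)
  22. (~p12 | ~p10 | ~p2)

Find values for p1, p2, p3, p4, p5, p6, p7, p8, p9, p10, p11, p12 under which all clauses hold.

p1=False, p2=False, p3=False, p4=True, p5=False, p6=True, p7=False, p8=True, p9=False, p10=False, p11=False, p12=True

Check each clause:
  1. (~p7 | p4) — ~p7 is true.
  2. (p7 | ~p6 | ~p9) — ~p9 is true.
  3. (~p5 | ~p6) — ~p5 is true.
  4. (p8) — p8 is true.
  5. (~p5) — ~p5 is true.
  6. (~p7 | ~p4) — ~p7 is true.
  7. (~p8 | ~p11) — ~p11 is true.
  8. (~p9 | ~p3) — ~p3 is true.
  9. (p3 | ~p2) — ~p2 is true.
  10. (p9 | ~p7 | ~p2) — ~p7 is true.
  11. (~p12 | ~p6 | ~p1) — ~p1 is true.
  12. (~p7 | ~p8 | ~p9) — ~p7 is true.
  13. (p11 | ~p5 | ~p2) — ~p2 is true.
  14. (p12) — p12 is true.
  15. (~p10 | p1 | ~p9) — ~p10 is true.
  16. (p4) — p4 is true.
  17. (p6 | ~p11) — ~p11 is true.
  18. (~p3 | ~p11 | p8) — p8 is true.
  19. (~p8 | ~p10 | ~p4) — ~p10 is true.
  20. (~p10 | p1) — ~p10 is true.
  21. (~p1 | ~p4) — ~p1 is true.
  22. (~p2 | ~p12 | ~p10) — ~p10 is true.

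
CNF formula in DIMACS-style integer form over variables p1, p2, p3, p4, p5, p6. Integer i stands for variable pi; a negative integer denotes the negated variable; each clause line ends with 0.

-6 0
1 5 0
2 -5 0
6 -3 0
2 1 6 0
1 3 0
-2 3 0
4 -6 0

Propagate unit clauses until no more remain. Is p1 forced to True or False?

(¬p6) is a unit clause: p6 = False.
In (p6 ∨ ¬p3), p6 is now false; ¬p3 must hold, so p3 = False.
(p1 ∨ p3) with p3 = False leaves only p1, so p1 = True.

True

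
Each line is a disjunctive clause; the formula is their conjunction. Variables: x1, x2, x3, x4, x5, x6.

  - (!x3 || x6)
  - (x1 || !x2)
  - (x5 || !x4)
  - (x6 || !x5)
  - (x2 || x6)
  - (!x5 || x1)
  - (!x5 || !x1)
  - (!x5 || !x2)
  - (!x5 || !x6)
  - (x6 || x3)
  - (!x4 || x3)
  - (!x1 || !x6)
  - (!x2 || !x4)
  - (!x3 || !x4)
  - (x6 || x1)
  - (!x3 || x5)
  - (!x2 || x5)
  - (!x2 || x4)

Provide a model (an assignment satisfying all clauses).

x1=F  x2=F  x3=F  x4=F  x5=F  x6=T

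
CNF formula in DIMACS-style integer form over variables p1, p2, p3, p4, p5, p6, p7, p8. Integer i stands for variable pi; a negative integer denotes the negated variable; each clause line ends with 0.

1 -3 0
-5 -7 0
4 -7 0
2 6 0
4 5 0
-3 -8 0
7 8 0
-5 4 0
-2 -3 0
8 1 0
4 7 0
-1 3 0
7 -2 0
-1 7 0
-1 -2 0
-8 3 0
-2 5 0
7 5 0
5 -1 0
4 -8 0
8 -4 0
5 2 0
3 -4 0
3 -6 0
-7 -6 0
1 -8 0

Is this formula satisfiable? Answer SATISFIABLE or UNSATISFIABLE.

UNSATISFIABLE

p7 = True:
  propagation gives p5=False, p4=True, p2=False; an empty clause results — contradiction.
p7 = False:
  propagation gives p8=True, p3=False; an empty clause results — contradiction.
Every branch closes, so no satisfying assignment exists.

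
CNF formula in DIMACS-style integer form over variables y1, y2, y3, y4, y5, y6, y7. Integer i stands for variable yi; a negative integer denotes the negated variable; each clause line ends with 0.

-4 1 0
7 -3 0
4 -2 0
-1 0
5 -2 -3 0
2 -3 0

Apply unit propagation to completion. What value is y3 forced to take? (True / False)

Unit clause (¬y1) sets y1 = False.
In (¬y4 ∨ y1), y1 is now false; ¬y4 must hold, so y4 = False.
(y4 ∨ ¬y2): since y4 = False, the clause reduces to (¬y2). y2 = False.
From (¬y3 ∨ y2) and y2 = False: y3 = False.

False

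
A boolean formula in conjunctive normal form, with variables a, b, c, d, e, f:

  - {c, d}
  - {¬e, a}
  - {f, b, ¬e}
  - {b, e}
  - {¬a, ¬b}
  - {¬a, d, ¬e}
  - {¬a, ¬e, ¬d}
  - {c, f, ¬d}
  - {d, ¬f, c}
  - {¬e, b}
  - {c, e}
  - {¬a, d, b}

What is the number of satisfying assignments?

4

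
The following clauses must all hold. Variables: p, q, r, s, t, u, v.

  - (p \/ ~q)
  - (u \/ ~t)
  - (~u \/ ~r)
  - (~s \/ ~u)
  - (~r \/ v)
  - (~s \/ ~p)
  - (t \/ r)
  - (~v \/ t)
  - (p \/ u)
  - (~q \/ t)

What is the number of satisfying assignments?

Satisfying assignments:
  p=0 q=0 r=0 s=0 t=1 u=1 v=0
  p=0 q=0 r=0 s=0 t=1 u=1 v=1
  p=1 q=0 r=0 s=0 t=1 u=1 v=0
  p=1 q=0 r=0 s=0 t=1 u=1 v=1
  p=1 q=1 r=0 s=0 t=1 u=1 v=0
  p=1 q=1 r=0 s=0 t=1 u=1 v=1
Count: 6.

6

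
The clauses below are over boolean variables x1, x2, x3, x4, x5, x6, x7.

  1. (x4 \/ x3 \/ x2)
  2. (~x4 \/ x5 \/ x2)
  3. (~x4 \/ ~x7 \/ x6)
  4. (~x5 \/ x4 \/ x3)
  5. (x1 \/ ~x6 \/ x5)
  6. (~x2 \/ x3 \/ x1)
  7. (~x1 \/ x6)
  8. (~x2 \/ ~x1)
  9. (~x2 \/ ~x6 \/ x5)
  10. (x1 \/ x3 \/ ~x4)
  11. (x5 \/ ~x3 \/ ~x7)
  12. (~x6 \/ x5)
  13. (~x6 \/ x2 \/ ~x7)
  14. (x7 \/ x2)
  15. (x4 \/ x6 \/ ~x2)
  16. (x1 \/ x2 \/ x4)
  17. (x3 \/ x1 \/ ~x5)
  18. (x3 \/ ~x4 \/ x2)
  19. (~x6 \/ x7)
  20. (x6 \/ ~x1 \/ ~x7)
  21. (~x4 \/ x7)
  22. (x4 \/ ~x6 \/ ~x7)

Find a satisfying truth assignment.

Try x1 = False.
Branch on x2: take x2 = True.
  then x3 is forced to True.
Set x4 = True and propagate.
  then x7 is forced to True.
  then x6 is forced to True.
  then x5 is forced to True.

x1=False  x2=True  x3=True  x4=True  x5=True  x6=True  x7=True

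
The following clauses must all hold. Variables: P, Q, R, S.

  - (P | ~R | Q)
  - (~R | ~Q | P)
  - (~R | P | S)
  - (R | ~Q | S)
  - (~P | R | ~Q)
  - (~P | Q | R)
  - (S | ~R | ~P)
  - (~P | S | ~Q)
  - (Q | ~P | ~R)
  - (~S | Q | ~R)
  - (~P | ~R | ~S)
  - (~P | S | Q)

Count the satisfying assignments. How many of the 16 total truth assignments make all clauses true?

The models are:
  P=F Q=F R=F S=F
  P=F Q=F R=F S=T
  P=F Q=T R=F S=T
Count: 3.

3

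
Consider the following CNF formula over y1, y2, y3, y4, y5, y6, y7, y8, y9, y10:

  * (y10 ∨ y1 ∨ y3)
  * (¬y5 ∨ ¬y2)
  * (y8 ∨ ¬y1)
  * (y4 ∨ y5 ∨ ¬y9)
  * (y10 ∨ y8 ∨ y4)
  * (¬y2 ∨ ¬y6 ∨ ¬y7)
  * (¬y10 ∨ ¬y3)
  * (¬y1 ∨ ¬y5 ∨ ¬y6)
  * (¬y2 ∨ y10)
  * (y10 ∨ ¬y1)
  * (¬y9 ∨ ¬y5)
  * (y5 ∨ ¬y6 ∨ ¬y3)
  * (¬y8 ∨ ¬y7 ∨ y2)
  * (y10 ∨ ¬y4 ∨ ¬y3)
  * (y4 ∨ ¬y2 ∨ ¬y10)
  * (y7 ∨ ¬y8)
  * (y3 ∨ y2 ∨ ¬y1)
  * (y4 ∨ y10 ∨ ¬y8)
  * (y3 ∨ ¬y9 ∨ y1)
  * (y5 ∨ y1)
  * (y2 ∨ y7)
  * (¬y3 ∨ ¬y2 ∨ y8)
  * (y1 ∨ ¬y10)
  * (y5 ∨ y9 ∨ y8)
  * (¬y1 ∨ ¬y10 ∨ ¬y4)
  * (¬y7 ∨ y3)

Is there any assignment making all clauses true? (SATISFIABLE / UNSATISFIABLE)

UNSATISFIABLE

y10 = True:
  propagation gives y3=False, y1=True, y8=True, y7=True; an empty clause results — contradiction.
y10 = False:
  propagation gives y2=False, y1=False, y3=True, y4=False; an empty clause results — contradiction.
Every branch closes, so no satisfying assignment exists.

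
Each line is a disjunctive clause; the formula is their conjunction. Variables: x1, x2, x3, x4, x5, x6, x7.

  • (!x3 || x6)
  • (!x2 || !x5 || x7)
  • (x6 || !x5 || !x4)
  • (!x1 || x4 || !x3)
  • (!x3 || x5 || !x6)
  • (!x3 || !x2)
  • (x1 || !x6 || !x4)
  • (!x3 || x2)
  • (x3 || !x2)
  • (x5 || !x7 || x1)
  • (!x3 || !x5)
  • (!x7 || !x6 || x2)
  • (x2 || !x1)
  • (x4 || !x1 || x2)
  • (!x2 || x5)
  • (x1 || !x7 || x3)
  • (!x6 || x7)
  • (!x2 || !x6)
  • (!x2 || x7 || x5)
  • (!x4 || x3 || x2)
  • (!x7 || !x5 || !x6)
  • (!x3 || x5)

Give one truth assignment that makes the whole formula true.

x1 = F, x2 = F, x3 = F, x4 = F, x5 = T, x6 = F, x7 = F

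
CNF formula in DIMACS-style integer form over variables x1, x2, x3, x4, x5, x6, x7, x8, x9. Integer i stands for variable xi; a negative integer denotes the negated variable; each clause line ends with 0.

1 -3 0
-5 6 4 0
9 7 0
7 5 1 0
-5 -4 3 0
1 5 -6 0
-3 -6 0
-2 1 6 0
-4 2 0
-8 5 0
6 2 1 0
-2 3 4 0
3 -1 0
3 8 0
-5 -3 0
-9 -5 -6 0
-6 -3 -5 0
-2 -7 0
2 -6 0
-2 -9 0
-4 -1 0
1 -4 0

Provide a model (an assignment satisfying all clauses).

Set x1 = True and propagate.
  then x3 is forced to True.
  then x6 is forced to False.
  then x5 is forced to False.
  then x8 is forced to False.
  then x4 is forced to False.
Set x2 = False and propagate.
The remaining clauses are satisfied by x7 = True, x9 = True.

x1=T, x2=F, x3=T, x4=F, x5=F, x6=F, x7=T, x8=F, x9=T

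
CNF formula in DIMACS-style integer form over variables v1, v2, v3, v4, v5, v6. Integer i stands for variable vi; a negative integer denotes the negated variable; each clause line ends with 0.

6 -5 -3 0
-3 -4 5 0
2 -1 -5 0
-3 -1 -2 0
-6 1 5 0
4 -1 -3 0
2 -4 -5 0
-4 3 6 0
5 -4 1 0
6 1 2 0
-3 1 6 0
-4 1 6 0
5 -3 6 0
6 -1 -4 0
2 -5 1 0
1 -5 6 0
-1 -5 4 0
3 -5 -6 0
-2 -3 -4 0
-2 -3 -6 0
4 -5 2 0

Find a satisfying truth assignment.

v1=True, v2=True, v3=False, v4=False, v5=False, v6=True

Try v1 = True.
Set v2 = True and propagate.
  then v3 is forced to False.
The remaining clauses are satisfied by v4 = False, v5 = False, v6 = True.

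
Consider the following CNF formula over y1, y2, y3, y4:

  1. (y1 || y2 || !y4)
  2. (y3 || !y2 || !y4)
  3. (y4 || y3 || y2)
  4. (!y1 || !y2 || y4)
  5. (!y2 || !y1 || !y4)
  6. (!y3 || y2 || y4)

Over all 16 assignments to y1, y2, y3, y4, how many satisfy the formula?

5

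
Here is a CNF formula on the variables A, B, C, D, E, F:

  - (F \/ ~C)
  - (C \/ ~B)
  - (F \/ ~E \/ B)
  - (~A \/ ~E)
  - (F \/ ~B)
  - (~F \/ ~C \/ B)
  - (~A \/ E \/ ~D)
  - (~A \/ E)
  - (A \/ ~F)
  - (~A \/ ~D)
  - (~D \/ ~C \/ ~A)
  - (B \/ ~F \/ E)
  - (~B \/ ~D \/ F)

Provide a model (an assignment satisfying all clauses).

Try A = False.
  then F is forced to False.
  then C is forced to False.
  then B is forced to False.
  then E is forced to False.
D is now unconstrained; take D = True.

A=False, B=False, C=False, D=True, E=False, F=False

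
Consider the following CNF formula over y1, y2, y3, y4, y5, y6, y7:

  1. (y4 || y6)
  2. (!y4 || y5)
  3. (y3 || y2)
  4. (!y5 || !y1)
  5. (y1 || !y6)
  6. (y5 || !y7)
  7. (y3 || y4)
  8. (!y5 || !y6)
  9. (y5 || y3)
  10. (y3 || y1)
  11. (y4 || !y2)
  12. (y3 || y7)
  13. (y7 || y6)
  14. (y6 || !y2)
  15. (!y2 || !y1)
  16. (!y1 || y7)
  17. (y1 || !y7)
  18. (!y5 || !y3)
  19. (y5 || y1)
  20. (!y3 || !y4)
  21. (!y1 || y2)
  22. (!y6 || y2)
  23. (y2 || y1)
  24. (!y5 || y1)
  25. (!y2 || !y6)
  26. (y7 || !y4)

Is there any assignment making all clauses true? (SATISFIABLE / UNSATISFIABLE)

UNSATISFIABLE

y1 = True:
  propagation gives y5=False, y4=False, y6=True, y7=False; an empty clause results — contradiction.
y1 = False:
  propagation gives y6=False, y4=True, y5=True; an empty clause results — contradiction.
Every branch closes, so no satisfying assignment exists.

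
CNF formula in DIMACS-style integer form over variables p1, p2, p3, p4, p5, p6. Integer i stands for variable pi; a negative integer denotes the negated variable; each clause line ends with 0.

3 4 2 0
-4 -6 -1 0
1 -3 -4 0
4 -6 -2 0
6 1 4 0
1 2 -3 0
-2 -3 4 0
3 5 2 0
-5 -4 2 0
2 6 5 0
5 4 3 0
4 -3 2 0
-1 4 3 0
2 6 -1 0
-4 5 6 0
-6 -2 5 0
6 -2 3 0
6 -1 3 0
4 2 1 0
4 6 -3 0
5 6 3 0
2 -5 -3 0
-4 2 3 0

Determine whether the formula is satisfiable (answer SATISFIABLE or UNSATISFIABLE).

SATISFIABLE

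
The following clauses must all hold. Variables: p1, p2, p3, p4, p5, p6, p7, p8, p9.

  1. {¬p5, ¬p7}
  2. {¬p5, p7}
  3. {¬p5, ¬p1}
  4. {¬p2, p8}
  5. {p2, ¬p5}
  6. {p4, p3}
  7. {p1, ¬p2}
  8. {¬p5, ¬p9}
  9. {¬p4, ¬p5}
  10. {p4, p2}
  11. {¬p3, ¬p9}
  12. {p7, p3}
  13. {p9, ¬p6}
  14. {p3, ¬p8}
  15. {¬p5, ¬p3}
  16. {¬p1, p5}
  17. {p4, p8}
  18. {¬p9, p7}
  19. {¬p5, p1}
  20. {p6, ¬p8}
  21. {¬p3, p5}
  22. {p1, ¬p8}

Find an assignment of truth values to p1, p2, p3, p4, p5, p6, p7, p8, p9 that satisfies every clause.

p1=F  p2=F  p3=F  p4=T  p5=F  p6=T  p7=T  p8=F  p9=T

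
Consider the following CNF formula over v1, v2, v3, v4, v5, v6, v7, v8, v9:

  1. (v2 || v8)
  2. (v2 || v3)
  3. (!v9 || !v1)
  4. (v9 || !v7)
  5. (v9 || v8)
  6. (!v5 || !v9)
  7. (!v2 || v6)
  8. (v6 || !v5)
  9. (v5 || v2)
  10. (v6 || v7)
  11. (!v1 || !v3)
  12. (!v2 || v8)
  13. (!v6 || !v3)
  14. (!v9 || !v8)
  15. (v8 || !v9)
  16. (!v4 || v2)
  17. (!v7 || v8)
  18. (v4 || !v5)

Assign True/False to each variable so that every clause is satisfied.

v1 = False  v2 = True  v3 = False  v4 = False  v5 = False  v6 = True  v7 = False  v8 = True  v9 = False

Check each clause:
  1. (v8 || v2) — v8 is true.
  2. (v3 || v2) — v2 is true.
  3. (!v1 || !v9) — !v1 is true.
  4. (v9 || !v7) — !v7 is true.
  5. (v9 || v8) — v8 is true.
  6. (!v9 || !v5) — !v5 is true.
  7. (!v2 || v6) — v6 is true.
  8. (!v5 || v6) — !v5 is true.
  9. (v5 || v2) — v2 is true.
  10. (v6 || v7) — v6 is true.
  11. (!v1 || !v3) — !v3 is true.
  12. (!v2 || v8) — v8 is true.
  13. (!v3 || !v6) — !v3 is true.
  14. (!v8 || !v9) — !v9 is true.
  15. (!v9 || v8) — v8 is true.
  16. (v2 || !v4) — v2 is true.
  17. (!v7 || v8) — v8 is true.
  18. (!v5 || v4) — !v5 is true.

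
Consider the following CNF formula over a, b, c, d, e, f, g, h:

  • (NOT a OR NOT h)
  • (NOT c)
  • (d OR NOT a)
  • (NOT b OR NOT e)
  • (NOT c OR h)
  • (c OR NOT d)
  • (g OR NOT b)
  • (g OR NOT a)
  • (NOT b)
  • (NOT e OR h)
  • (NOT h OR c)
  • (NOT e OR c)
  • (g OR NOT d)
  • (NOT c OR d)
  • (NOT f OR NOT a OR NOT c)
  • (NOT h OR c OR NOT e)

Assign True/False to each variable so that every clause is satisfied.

Unit propagation: (NOT c) forces c = False.
Unit propagation: (NOT d) forces d = False.
(NOT a) is a unit clause, so a = False.
Unit propagation: (NOT b) forces b = False.
Unit propagation: (NOT h) forces h = False.
Unit propagation: (NOT e) forces e = False.
f, g are now unconstrained; take f = False, g = True.
Every clause has at least one true literal under this assignment.
Check each clause:
  1. (NOT a OR NOT h) — NOT h is true.
  2. (NOT c) — NOT c is true.
  3. (d OR NOT a) — NOT a is true.
  4. (NOT b OR NOT e) — NOT e is true.
  5. (NOT c OR h) — NOT c is true.
  6. (c OR NOT d) — NOT d is true.
  7. (g OR NOT b) — NOT b is true.
  8. (g OR NOT a) — NOT a is true.
  9. (NOT b) — NOT b is true.
  10. (h OR NOT e) — NOT e is true.
  11. (NOT h OR c) — NOT h is true.
  12. (c OR NOT e) — NOT e is true.
  13. (g OR NOT d) — NOT d is true.
  14. (NOT c OR d) — NOT c is true.
  15. (NOT f OR NOT a OR NOT c) — NOT f is true.
  16. (NOT h OR NOT e OR c) — NOT h is true.

a=0  b=0  c=0  d=0  e=0  f=0  g=1  h=0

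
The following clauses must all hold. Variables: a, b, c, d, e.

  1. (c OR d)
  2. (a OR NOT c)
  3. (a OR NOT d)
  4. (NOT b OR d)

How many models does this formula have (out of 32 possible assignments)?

10

Case analysis on d and a:
  d=T, a=T: b, c, e free → 2^3 = 8.
  d=T, a=F: a clause becomes empty — 0.
  d=F, a=T: remaining (b,c,e) ∈ {(F,T,F); (F,T,T)} — 2.
  d=F, a=F: a clause becomes empty — 0.
Total: 8 + 0 + 2 + 0 = 10.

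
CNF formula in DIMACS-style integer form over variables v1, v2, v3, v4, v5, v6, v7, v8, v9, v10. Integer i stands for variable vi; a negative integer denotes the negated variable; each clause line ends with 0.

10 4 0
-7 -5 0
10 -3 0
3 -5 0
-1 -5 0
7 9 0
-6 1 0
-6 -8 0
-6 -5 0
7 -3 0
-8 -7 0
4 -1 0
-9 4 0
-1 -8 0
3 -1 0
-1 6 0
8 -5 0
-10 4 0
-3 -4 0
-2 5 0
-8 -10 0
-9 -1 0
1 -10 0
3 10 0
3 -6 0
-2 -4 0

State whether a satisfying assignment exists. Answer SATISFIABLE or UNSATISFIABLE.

UNSATISFIABLE

v1 = True:
  propagation gives v5=False, v4=True, v8=False, v3=True; an empty clause results — contradiction.
v1 = False:
  propagation gives v6=False, v10=False, v4=True, v3=False; an empty clause results — contradiction.
Every branch closes, so no satisfying assignment exists.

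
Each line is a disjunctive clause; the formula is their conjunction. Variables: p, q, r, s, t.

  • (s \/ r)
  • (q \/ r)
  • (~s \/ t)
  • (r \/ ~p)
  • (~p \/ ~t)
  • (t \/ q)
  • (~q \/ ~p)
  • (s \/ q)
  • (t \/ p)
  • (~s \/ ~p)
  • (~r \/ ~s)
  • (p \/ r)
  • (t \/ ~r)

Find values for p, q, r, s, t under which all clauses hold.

Branch on p: take p = False.
  then t is forced to True.
  then r is forced to True.
  then s is forced to False.
  then q is forced to True.
Check each clause:
  1. (r \/ s) — r is true.
  2. (r \/ q) — q is true.
  3. (~s \/ t) — ~s is true.
  4. (r \/ ~p) — r is true.
  5. (~p \/ ~t) — ~p is true.
  6. (q \/ t) — q is true.
  7. (~q \/ ~p) — ~p is true.
  8. (q \/ s) — q is true.
  9. (t \/ p) — t is true.
  10. (~p \/ ~s) — ~s is true.
  11. (~r \/ ~s) — ~s is true.
  12. (p \/ r) — r is true.
  13. (~r \/ t) — t is true.

p=False, q=True, r=True, s=False, t=True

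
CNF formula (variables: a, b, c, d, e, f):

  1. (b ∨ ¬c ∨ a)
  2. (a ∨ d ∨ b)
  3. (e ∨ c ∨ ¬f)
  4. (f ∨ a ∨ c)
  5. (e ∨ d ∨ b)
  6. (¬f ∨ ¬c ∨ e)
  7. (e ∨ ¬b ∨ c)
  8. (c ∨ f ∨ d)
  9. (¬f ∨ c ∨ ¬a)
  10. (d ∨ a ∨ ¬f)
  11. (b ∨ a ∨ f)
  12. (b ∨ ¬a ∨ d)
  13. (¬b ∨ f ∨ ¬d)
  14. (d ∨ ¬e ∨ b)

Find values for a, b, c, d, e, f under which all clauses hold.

Try a = True.
The remaining clauses are satisfied by b = True, c = True, d = False, e = False, f = False.
Every clause has at least one true literal under this assignment.

a=1, b=1, c=1, d=0, e=0, f=0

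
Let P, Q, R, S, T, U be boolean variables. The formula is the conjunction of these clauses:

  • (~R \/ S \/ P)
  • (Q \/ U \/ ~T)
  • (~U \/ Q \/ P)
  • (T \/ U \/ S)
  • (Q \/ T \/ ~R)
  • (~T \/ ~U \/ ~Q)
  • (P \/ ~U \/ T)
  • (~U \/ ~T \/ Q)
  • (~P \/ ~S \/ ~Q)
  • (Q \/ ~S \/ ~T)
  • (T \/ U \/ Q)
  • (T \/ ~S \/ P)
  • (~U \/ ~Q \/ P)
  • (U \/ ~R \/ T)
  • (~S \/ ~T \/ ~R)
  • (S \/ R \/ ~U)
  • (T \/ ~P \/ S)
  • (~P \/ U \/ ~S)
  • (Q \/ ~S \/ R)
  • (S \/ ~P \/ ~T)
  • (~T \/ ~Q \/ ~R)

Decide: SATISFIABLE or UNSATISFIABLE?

SATISFIABLE

Try P = False.
Try Q = True.
  then U is forced to False.
The remaining clauses are satisfied by R = False, S = True, T = True.
Every clause has at least one true literal under this assignment.
So P=False  Q=True  R=False  S=True  T=True  U=False is a satisfying assignment.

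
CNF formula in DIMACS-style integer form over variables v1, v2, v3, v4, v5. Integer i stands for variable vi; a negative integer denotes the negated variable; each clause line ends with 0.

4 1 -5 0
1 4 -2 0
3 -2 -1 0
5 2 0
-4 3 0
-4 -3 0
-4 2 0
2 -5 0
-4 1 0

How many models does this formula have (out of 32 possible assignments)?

2

The models are:
  v1=1 v2=1 v3=1 v4=0 v5=0
  v1=1 v2=1 v3=1 v4=0 v5=1
That's 2 in total.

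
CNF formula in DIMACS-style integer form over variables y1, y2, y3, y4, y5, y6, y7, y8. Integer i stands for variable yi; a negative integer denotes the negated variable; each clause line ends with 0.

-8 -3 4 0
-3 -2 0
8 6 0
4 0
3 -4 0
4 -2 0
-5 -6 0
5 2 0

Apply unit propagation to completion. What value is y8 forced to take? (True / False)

(y4) is a unit clause: y4 = True.
In (y3 OR NOT y4), NOT y4 is now false; y3 must hold, so y3 = True.
(NOT y3 OR NOT y2) with y3 = True leaves only NOT y2, so y2 = False.
From (y5 OR y2) and y2 = False: y5 = True.
From (NOT y5 OR NOT y6) and y5 = True: y6 = False.
From (y8 OR y6) and y6 = False: y8 = True.

True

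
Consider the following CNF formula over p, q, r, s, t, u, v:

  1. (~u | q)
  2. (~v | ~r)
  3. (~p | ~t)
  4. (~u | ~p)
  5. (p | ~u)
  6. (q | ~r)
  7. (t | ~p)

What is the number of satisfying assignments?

Case analysis on p and u:
  p=1, u=1: a clause becomes empty — 0.
  p=1, u=0: a clause becomes empty — 0.
  p=0, u=1: a clause becomes empty — 0.
  p=0, u=0: s, t free; 5 ways for (q,r,v) × 2^2 = 20.
Total: 0 + 0 + 0 + 20 = 20.

20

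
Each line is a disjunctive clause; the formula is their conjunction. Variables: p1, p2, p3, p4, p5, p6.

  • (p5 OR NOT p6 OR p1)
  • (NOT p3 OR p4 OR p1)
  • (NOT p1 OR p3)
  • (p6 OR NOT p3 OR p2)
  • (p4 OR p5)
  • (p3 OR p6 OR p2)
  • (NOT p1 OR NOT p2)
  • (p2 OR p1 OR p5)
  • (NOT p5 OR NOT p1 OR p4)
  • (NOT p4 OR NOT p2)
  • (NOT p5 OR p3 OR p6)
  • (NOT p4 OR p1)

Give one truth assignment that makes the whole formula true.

p1 = T, p2 = F, p3 = T, p4 = T, p5 = F, p6 = T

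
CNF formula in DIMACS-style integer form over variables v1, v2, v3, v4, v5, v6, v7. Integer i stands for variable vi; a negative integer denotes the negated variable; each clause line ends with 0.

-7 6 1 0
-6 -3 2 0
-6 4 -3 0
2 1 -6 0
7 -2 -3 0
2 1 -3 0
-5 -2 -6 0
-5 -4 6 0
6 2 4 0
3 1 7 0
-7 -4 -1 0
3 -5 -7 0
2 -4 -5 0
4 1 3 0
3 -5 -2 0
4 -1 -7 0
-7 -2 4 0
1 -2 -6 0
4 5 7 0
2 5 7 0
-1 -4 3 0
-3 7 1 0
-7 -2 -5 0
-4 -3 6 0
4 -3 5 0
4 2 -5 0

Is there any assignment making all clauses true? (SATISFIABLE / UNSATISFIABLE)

UNSATISFIABLE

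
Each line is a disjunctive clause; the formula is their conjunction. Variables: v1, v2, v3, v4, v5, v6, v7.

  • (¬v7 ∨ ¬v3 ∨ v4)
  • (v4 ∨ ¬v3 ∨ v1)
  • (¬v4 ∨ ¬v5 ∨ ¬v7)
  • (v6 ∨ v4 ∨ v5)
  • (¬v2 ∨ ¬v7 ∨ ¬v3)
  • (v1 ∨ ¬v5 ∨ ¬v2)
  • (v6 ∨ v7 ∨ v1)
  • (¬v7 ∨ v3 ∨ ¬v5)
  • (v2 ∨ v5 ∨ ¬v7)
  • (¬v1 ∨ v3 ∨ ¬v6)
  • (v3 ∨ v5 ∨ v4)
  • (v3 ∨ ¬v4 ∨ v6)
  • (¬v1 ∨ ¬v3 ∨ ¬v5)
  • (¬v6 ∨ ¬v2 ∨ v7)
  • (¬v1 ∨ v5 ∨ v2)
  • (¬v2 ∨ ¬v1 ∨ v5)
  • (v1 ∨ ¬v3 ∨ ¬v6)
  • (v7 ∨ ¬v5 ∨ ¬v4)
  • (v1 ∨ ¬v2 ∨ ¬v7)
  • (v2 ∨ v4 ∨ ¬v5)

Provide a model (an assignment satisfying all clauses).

Branch on v1: take v1 = False.
Branch on v2: take v2 = False.
Branch on v3: take v3 = False.
The remaining clauses are satisfied by v4 = True, v5 = False, v6 = True, v7 = False.
Every clause has at least one true literal under this assignment.

v1 = F, v2 = F, v3 = F, v4 = T, v5 = F, v6 = T, v7 = F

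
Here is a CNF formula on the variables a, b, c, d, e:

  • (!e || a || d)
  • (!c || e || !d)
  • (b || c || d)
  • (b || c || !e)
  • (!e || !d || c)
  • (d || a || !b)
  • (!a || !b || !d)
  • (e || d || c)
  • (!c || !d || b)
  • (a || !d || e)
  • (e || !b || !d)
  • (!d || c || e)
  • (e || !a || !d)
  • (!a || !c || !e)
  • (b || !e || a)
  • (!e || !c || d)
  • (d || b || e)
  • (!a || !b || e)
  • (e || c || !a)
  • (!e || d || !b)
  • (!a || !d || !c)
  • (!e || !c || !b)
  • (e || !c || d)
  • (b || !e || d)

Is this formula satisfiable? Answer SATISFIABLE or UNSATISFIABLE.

e = True:
  d = True:
    propagation gives c=True, b=True; an empty clause results — contradiction.
  d = False:
    propagation gives a=True, c=False, b=True; an empty clause results — contradiction.
e = False:
  d = True:
    propagation gives c=False; an empty clause results — contradiction.
  d = False:
    propagation gives c=True; an empty clause results — contradiction.
Every branch closes, so no satisfying assignment exists.

UNSATISFIABLE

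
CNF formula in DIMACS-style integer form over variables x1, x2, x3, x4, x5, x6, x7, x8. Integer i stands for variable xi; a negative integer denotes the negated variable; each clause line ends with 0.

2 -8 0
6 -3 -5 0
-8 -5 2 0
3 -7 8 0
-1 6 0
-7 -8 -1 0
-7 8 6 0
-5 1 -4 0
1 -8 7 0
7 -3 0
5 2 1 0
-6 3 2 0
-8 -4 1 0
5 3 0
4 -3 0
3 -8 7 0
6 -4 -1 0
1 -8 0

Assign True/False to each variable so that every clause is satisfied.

x1=F, x2=F, x3=F, x4=F, x5=T, x6=F, x7=F, x8=F

Check each clause:
  1. (x2 OR NOT x8) — NOT x8 is true.
  2. (x6 OR NOT x5 OR NOT x3) — NOT x3 is true.
  3. (x2 OR NOT x8 OR NOT x5) — NOT x8 is true.
  4. (NOT x7 OR x3 OR x8) — NOT x7 is true.
  5. (NOT x1 OR x6) — NOT x1 is true.
  6. (NOT x7 OR NOT x1 OR NOT x8) — NOT x8 is true.
  7. (x8 OR x6 OR NOT x7) — NOT x7 is true.
  8. (NOT x4 OR NOT x5 OR x1) — NOT x4 is true.
  9. (x7 OR x1 OR NOT x8) — NOT x8 is true.
  10. (x7 OR NOT x3) — NOT x3 is true.
  11. (x2 OR x5 OR x1) — x5 is true.
  12. (x2 OR x3 OR NOT x6) — NOT x6 is true.
  13. (NOT x4 OR x1 OR NOT x8) — NOT x8 is true.
  14. (x5 OR x3) — x5 is true.
  15. (x4 OR NOT x3) — NOT x3 is true.
  16. (x3 OR x7 OR NOT x8) — NOT x8 is true.
  17. (NOT x1 OR x6 OR NOT x4) — NOT x4 is true.
  18. (x1 OR NOT x8) — NOT x8 is true.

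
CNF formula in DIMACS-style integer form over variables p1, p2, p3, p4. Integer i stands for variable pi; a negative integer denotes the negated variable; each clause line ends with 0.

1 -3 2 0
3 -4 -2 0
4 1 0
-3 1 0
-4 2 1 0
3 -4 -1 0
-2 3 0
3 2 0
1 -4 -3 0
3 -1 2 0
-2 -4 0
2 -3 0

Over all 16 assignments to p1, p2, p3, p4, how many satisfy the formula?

1

The models are:
  p1=1 p2=1 p3=1 p4=0
Count: 1.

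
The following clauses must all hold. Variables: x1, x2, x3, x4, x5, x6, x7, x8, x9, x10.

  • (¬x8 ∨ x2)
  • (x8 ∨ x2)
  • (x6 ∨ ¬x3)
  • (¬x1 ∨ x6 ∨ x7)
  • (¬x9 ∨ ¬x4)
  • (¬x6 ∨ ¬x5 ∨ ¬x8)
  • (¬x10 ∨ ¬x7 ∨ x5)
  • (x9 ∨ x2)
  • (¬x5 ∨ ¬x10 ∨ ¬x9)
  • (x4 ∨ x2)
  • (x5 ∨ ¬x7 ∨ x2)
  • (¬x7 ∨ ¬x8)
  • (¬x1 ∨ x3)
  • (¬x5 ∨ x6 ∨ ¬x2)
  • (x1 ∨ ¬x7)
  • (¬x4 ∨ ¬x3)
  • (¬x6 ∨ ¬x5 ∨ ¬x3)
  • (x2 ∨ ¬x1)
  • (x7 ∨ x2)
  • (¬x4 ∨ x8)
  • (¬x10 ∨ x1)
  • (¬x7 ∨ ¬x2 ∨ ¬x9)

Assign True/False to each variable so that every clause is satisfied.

x10 occurs only negated in the remaining clauses — set x10 = False.
Branch on x1: take x1 = False.
  then x7 is forced to False.
  then x2 is forced to True.
Try x3 = True.
  then x6 is forced to True.
  then x4 is forced to False.
  then x5 is forced to False.
x8, x9 are now unconstrained; take x8 = True, x9 = False.
Every clause has at least one true literal under this assignment.

x1=False  x2=True  x3=True  x4=False  x5=False  x6=True  x7=False  x8=True  x9=False  x10=False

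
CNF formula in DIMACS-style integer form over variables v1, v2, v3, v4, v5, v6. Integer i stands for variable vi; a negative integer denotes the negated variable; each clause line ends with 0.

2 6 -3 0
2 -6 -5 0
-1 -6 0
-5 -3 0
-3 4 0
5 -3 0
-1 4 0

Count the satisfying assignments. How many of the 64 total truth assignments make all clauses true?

Case analysis on v3 and v5:
  v3=1, v5=1: a clause becomes empty — 0.
  v3=1, v5=0: a clause becomes empty — 0.
  v3=0, v5=1: 8 of the 16 assignments to (v1,v2,v4,v6) work.
  v3=0, v5=0: v2 free; 5 ways for (v1,v4,v6) × 2^1 = 10.
Total: 0 + 0 + 8 + 10 = 18.

18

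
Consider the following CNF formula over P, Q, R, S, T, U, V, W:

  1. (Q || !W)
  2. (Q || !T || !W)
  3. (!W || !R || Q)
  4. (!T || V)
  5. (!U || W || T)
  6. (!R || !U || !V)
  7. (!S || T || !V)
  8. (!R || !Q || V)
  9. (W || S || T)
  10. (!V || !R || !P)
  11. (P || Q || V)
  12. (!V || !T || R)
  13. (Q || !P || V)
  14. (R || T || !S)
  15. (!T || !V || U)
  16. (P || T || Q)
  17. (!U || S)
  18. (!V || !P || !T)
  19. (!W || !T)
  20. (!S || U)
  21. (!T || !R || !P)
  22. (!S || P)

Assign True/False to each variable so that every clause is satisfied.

P = False  Q = True  R = False  S = False  T = False  U = False  V = False  W = True

Branch on P: take P = False.
  then S is forced to False.
  then U is forced to False.
For the remaining variables, Q = True, R = False, T = False, V = False, W = True works.
Check each clause:
  1. (Q || !W) — Q is true.
  2. (!W || !T || Q) — Q is true.
  3. (!R || Q || !W) — Q is true.
  4. (!T || V) — !T is true.
  5. (W || !U || T) — W is true.
  6. (!R || !U || !V) — !V is true.
  7. (!V || T || !S) — !V is true.
  8. (!R || V || !Q) — !R is true.
  9. (W || T || S) — W is true.
  10. (!R || !P || !V) — !V is true.
  11. (V || Q || P) — Q is true.
  12. (!T || !V || R) — !V is true.
  13. (Q || !P || V) — Q is true.
  14. (T || !S || R) — !S is true.
  15. (U || !V || !T) — !V is true.
  16. (Q || T || P) — Q is true.
  17. (!U || S) — !U is true.
  18. (!V || !T || !P) — !V is true.
  19. (!T || !W) — !T is true.
  20. (!S || U) — !S is true.
  21. (!P || !T || !R) — !T is true.
  22. (P || !S) — !S is true.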